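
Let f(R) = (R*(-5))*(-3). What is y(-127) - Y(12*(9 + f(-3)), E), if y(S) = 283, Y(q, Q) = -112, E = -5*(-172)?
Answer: 395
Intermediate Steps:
f(R) = 15*R (f(R) = -5*R*(-3) = 15*R)
E = 860
y(-127) - Y(12*(9 + f(-3)), E) = 283 - 1*(-112) = 283 + 112 = 395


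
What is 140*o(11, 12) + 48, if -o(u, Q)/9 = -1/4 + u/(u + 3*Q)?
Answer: 3201/47 ≈ 68.106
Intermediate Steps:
o(u, Q) = 9/4 - 9*u/(u + 3*Q) (o(u, Q) = -9*(-1/4 + u/(u + 3*Q)) = -9*(-1*¼ + u/(u + 3*Q)) = -9*(-¼ + u/(u + 3*Q)) = 9/4 - 9*u/(u + 3*Q))
140*o(11, 12) + 48 = 140*(27*(12 - 1*11)/(4*(11 + 3*12))) + 48 = 140*(27*(12 - 11)/(4*(11 + 36))) + 48 = 140*((27/4)*1/47) + 48 = 140*((27/4)*(1/47)*1) + 48 = 140*(27/188) + 48 = 945/47 + 48 = 3201/47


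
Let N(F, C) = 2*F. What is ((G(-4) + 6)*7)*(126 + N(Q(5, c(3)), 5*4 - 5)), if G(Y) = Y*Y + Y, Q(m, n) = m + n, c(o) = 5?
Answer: 18396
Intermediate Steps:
G(Y) = Y + Y² (G(Y) = Y² + Y = Y + Y²)
((G(-4) + 6)*7)*(126 + N(Q(5, c(3)), 5*4 - 5)) = ((-4*(1 - 4) + 6)*7)*(126 + 2*(5 + 5)) = ((-4*(-3) + 6)*7)*(126 + 2*10) = ((12 + 6)*7)*(126 + 20) = (18*7)*146 = 126*146 = 18396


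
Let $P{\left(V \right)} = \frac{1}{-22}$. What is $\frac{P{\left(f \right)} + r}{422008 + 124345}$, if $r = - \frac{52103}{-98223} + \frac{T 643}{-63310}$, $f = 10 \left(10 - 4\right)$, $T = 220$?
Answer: $- \frac{23933016043}{7474489239403758} \approx -3.202 \cdot 10^{-6}$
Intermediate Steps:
$f = 60$ ($f = 10 \cdot 6 = 60$)
$r = - \frac{1059598465}{621849813}$ ($r = - \frac{52103}{-98223} + \frac{220 \cdot 643}{-63310} = \left(-52103\right) \left(- \frac{1}{98223}\right) + 141460 \left(- \frac{1}{63310}\right) = \frac{52103}{98223} - \frac{14146}{6331} = - \frac{1059598465}{621849813} \approx -1.7039$)
$P{\left(V \right)} = - \frac{1}{22}$
$\frac{P{\left(f \right)} + r}{422008 + 124345} = \frac{- \frac{1}{22} - \frac{1059598465}{621849813}}{422008 + 124345} = - \frac{23933016043}{13680695886 \cdot 546353} = \left(- \frac{23933016043}{13680695886}\right) \frac{1}{546353} = - \frac{23933016043}{7474489239403758}$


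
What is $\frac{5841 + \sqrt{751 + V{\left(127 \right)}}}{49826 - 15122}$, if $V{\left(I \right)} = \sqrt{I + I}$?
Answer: $\frac{649}{3856} + \frac{\sqrt{751 + \sqrt{254}}}{34704} \approx 0.16911$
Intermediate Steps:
$V{\left(I \right)} = \sqrt{2} \sqrt{I}$ ($V{\left(I \right)} = \sqrt{2 I} = \sqrt{2} \sqrt{I}$)
$\frac{5841 + \sqrt{751 + V{\left(127 \right)}}}{49826 - 15122} = \frac{5841 + \sqrt{751 + \sqrt{2} \sqrt{127}}}{49826 - 15122} = \frac{5841 + \sqrt{751 + \sqrt{254}}}{34704} = \left(5841 + \sqrt{751 + \sqrt{254}}\right) \frac{1}{34704} = \frac{649}{3856} + \frac{\sqrt{751 + \sqrt{254}}}{34704}$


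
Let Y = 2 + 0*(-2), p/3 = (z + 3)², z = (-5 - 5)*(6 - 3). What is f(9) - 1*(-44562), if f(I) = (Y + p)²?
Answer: 4836283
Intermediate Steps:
z = -30 (z = -10*3 = -30)
p = 2187 (p = 3*(-30 + 3)² = 3*(-27)² = 3*729 = 2187)
Y = 2 (Y = 2 + 0 = 2)
f(I) = 4791721 (f(I) = (2 + 2187)² = 2189² = 4791721)
f(9) - 1*(-44562) = 4791721 - 1*(-44562) = 4791721 + 44562 = 4836283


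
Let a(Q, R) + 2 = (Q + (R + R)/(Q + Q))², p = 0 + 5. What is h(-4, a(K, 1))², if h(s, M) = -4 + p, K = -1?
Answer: 1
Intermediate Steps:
p = 5
a(Q, R) = -2 + (Q + R/Q)² (a(Q, R) = -2 + (Q + (R + R)/(Q + Q))² = -2 + (Q + (2*R)/((2*Q)))² = -2 + (Q + (2*R)*(1/(2*Q)))² = -2 + (Q + R/Q)²)
h(s, M) = 1 (h(s, M) = -4 + 5 = 1)
h(-4, a(K, 1))² = 1² = 1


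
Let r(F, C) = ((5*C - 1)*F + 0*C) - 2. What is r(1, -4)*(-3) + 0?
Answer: 69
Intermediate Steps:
r(F, C) = -2 + F*(-1 + 5*C) (r(F, C) = ((-1 + 5*C)*F + 0) - 2 = (F*(-1 + 5*C) + 0) - 2 = F*(-1 + 5*C) - 2 = -2 + F*(-1 + 5*C))
r(1, -4)*(-3) + 0 = (-2 - 1*1 + 5*(-4)*1)*(-3) + 0 = (-2 - 1 - 20)*(-3) + 0 = -23*(-3) + 0 = 69 + 0 = 69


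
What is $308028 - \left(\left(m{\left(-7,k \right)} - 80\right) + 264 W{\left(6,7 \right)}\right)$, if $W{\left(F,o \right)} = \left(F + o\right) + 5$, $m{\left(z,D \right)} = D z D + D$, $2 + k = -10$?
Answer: $304376$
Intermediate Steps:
$k = -12$ ($k = -2 - 10 = -12$)
$m{\left(z,D \right)} = D + z D^{2}$ ($m{\left(z,D \right)} = z D^{2} + D = D + z D^{2}$)
$W{\left(F,o \right)} = 5 + F + o$
$308028 - \left(\left(m{\left(-7,k \right)} - 80\right) + 264 W{\left(6,7 \right)}\right) = 308028 - \left(\left(- 12 \left(1 - -84\right) - 80\right) + 264 \left(5 + 6 + 7\right)\right) = 308028 - \left(\left(- 12 \left(1 + 84\right) - 80\right) + 264 \cdot 18\right) = 308028 - \left(\left(\left(-12\right) 85 - 80\right) + 4752\right) = 308028 - \left(\left(-1020 - 80\right) + 4752\right) = 308028 - \left(-1100 + 4752\right) = 308028 - 3652 = 304376$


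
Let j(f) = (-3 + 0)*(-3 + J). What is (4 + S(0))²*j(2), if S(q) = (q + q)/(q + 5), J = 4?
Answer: -48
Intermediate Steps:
S(q) = 2*q/(5 + q) (S(q) = (2*q)/(5 + q) = 2*q/(5 + q))
j(f) = -3 (j(f) = (-3 + 0)*(-3 + 4) = -3*1 = -3)
(4 + S(0))²*j(2) = (4 + 2*0/(5 + 0))²*(-3) = (4 + 2*0/5)²*(-3) = (4 + 2*0*(⅕))²*(-3) = (4 + 0)²*(-3) = 4²*(-3) = 16*(-3) = -48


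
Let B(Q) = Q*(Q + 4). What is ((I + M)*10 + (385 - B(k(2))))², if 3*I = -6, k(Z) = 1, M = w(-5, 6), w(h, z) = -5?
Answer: 96100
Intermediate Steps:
M = -5
I = -2 (I = (⅓)*(-6) = -2)
B(Q) = Q*(4 + Q)
((I + M)*10 + (385 - B(k(2))))² = ((-2 - 5)*10 + (385 - (4 + 1)))² = (-7*10 + (385 - 5))² = (-70 + (385 - 1*5))² = (-70 + (385 - 5))² = (-70 + 380)² = 310² = 96100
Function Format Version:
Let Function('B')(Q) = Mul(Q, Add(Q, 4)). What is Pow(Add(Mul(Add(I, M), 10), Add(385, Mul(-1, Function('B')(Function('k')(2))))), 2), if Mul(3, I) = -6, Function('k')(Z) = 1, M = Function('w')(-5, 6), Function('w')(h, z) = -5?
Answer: 96100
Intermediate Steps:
M = -5
I = -2 (I = Mul(Rational(1, 3), -6) = -2)
Function('B')(Q) = Mul(Q, Add(4, Q))
Pow(Add(Mul(Add(I, M), 10), Add(385, Mul(-1, Function('B')(Function('k')(2))))), 2) = Pow(Add(Mul(Add(-2, -5), 10), Add(385, Mul(-1, Mul(1, Add(4, 1))))), 2) = Pow(Add(Mul(-7, 10), Add(385, Mul(-1, Mul(1, 5)))), 2) = Pow(Add(-70, Add(385, Mul(-1, 5))), 2) = Pow(Add(-70, Add(385, -5)), 2) = Pow(Add(-70, 380), 2) = Pow(310, 2) = 96100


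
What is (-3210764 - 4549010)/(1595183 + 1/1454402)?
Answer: -11285830825148/2320037345567 ≈ -4.8645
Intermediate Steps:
(-3210764 - 4549010)/(1595183 + 1/1454402) = -7759774/(1595183 + 1/1454402) = -7759774/2320037345567/1454402 = -7759774*1454402/2320037345567 = -11285830825148/2320037345567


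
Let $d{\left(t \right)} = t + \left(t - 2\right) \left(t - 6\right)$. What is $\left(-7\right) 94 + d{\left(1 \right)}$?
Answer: $-652$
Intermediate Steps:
$d{\left(t \right)} = t + \left(-6 + t\right) \left(-2 + t\right)$ ($d{\left(t \right)} = t + \left(-2 + t\right) \left(-6 + t\right) = t + \left(-6 + t\right) \left(-2 + t\right)$)
$\left(-7\right) 94 + d{\left(1 \right)} = \left(-7\right) 94 + \left(12 + 1^{2} - 7\right) = -658 + \left(12 + 1 - 7\right) = -658 + 6 = -652$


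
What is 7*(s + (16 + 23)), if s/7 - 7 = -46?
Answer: -1638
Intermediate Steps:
s = -273 (s = 49 + 7*(-46) = 49 - 322 = -273)
7*(s + (16 + 23)) = 7*(-273 + (16 + 23)) = 7*(-273 + 39) = 7*(-234) = -1638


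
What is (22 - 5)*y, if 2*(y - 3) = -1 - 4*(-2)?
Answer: 221/2 ≈ 110.50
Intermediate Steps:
y = 13/2 (y = 3 + (-1 - 4*(-2))/2 = 3 + (-1 + 8)/2 = 3 + (1/2)*7 = 3 + 7/2 = 13/2 ≈ 6.5000)
(22 - 5)*y = (22 - 5)*(13/2) = 17*(13/2) = 221/2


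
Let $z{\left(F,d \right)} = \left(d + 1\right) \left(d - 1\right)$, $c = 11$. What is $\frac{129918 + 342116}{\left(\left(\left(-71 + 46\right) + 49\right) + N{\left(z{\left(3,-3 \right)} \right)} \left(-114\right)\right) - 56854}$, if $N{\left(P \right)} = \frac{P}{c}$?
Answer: $- \frac{2596187}{313021} \approx -8.294$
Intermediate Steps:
$z{\left(F,d \right)} = \left(1 + d\right) \left(-1 + d\right)$
$N{\left(P \right)} = \frac{P}{11}$
$\frac{129918 + 342116}{\left(\left(\left(-71 + 46\right) + 49\right) + N{\left(z{\left(3,-3 \right)} \right)} \left(-114\right)\right) - 56854} = \frac{129918 + 342116}{\left(\left(\left(-71 + 46\right) + 49\right) + \frac{-1 + \left(-3\right)^{2}}{11} \left(-114\right)\right) - 56854} = \frac{472034}{\left(\left(-25 + 49\right) + \frac{-1 + 9}{11} \left(-114\right)\right) - 56854} = \frac{472034}{\left(24 + \frac{1}{11} \cdot 8 \left(-114\right)\right) - 56854} = \frac{472034}{\left(24 + \frac{8}{11} \left(-114\right)\right) - 56854} = \frac{472034}{\left(24 - \frac{912}{11}\right) - 56854} = \frac{472034}{- \frac{648}{11} - 56854} = \frac{472034}{- \frac{626042}{11}} = 472034 \left(- \frac{11}{626042}\right) = - \frac{2596187}{313021}$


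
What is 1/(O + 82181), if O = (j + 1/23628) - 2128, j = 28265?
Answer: 23628/2559337705 ≈ 9.2321e-6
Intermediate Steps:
O = 617565037/23628 (O = (28265 + 1/23628) - 2128 = 667845421/23628 - 2128 = 617565037/23628 ≈ 26137.)
1/(O + 82181) = 1/(617565037/23628 + 82181) = 1/(2559337705/23628) = 23628/2559337705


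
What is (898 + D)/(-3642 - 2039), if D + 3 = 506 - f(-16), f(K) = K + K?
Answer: -1433/5681 ≈ -0.25224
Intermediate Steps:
f(K) = 2*K
D = 535 (D = -3 + (506 - 2*(-16)) = -3 + (506 - 1*(-32)) = -3 + (506 + 32) = -3 + 538 = 535)
(898 + D)/(-3642 - 2039) = (898 + 535)/(-3642 - 2039) = 1433/(-5681) = 1433*(-1/5681) = -1433/5681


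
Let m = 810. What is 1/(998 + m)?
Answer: 1/1808 ≈ 0.00055310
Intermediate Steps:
1/(998 + m) = 1/(998 + 810) = 1/1808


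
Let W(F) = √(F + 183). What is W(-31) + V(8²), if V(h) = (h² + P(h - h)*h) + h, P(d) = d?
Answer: 4160 + 2*√38 ≈ 4172.3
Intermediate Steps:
W(F) = √(183 + F)
V(h) = h + h² (V(h) = (h² + (h - h)*h) + h = (h² + 0*h) + h = (h² + 0) + h = h² + h = h + h²)
W(-31) + V(8²) = √(183 - 31) + 8²*(1 + 8²) = √152 + 64*(1 + 64) = 2*√38 + 64*65 = 2*√38 + 4160 = 4160 + 2*√38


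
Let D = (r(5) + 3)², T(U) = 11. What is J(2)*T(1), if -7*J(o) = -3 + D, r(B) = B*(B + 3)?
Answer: -20306/7 ≈ -2900.9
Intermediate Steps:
r(B) = B*(3 + B)
D = 1849 (D = (5*(3 + 5) + 3)² = (5*8 + 3)² = (40 + 3)² = 43² = 1849)
J(o) = -1846/7 (J(o) = -(-3 + 1849)/7 = -⅐*1846 = -1846/7)
J(2)*T(1) = -1846/7*11 = -20306/7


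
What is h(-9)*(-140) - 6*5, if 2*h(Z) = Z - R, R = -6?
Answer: 180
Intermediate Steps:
h(Z) = 3 + Z/2 (h(Z) = (Z - 1*(-6))/2 = (Z + 6)/2 = (6 + Z)/2 = 3 + Z/2)
h(-9)*(-140) - 6*5 = (3 + (½)*(-9))*(-140) - 6*5 = (3 - 9/2)*(-140) - 30 = -3/2*(-140) - 30 = 210 - 30 = 180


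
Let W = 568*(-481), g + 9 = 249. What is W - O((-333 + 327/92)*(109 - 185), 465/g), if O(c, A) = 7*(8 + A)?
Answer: -4372441/16 ≈ -2.7328e+5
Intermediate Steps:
g = 240 (g = -9 + 249 = 240)
O(c, A) = 56 + 7*A
W = -273208
W - O((-333 + 327/92)*(109 - 185), 465/g) = -273208 - (56 + 7*(465/240)) = -273208 - (56 + 7*(465*(1/240))) = -273208 - (56 + 7*(31/16)) = -273208 - (56 + 217/16) = -273208 - 1*1113/16 = -273208 - 1113/16 = -4372441/16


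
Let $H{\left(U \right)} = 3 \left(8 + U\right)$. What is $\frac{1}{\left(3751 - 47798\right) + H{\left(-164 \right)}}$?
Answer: $- \frac{1}{44515} \approx -2.2464 \cdot 10^{-5}$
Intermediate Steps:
$H{\left(U \right)} = 24 + 3 U$
$\frac{1}{\left(3751 - 47798\right) + H{\left(-164 \right)}} = \frac{1}{\left(3751 - 47798\right) + \left(24 + 3 \left(-164\right)\right)} = \frac{1}{-44047 + \left(24 - 492\right)} = \frac{1}{-44047 - 468} = \frac{1}{-44515} = - \frac{1}{44515}$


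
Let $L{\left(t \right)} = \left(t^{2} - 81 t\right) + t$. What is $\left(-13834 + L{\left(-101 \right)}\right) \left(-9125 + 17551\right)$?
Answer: $37470422$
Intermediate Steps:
$L{\left(t \right)} = t^{2} - 80 t$
$\left(-13834 + L{\left(-101 \right)}\right) \left(-9125 + 17551\right) = \left(-13834 - 101 \left(-80 - 101\right)\right) \left(-9125 + 17551\right) = \left(-13834 - -18281\right) 8426 = \left(-13834 + 18281\right) 8426 = 4447 \cdot 8426 = 37470422$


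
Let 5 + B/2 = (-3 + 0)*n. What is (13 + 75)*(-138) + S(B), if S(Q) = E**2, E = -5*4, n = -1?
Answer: -11744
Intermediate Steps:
B = -4 (B = -10 + 2*((-3 + 0)*(-1)) = -10 + 2*(-3*(-1)) = -10 + 2*3 = -10 + 6 = -4)
E = -20
S(Q) = 400 (S(Q) = (-20)**2 = 400)
(13 + 75)*(-138) + S(B) = (13 + 75)*(-138) + 400 = 88*(-138) + 400 = -12144 + 400 = -11744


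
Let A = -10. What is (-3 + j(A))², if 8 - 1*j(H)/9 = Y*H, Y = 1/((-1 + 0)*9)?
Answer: 3481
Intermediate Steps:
Y = -⅑ (Y = (⅑)/(-1) = -1*⅑ = -⅑ ≈ -0.11111)
j(H) = 72 + H (j(H) = 72 - (-1)*H = 72 + H)
(-3 + j(A))² = (-3 + (72 - 10))² = (-3 + 62)² = 59² = 3481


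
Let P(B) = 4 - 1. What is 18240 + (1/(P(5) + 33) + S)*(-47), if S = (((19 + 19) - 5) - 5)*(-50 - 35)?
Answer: 4683553/36 ≈ 1.3010e+5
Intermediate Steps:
S = -2380 (S = ((38 - 5) - 5)*(-85) = (33 - 5)*(-85) = 28*(-85) = -2380)
P(B) = 3
18240 + (1/(P(5) + 33) + S)*(-47) = 18240 + (1/(3 + 33) - 2380)*(-47) = 18240 + (1/36 - 2380)*(-47) = 18240 - 85679/36*(-47) = 18240 + 4026913/36 = 4683553/36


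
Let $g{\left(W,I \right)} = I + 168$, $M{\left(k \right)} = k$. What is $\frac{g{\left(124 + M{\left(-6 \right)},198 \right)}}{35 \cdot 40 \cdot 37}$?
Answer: $\frac{183}{25900} \approx 0.0070656$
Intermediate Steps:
$g{\left(W,I \right)} = 168 + I$
$\frac{g{\left(124 + M{\left(-6 \right)},198 \right)}}{35 \cdot 40 \cdot 37} = \frac{168 + 198}{35 \cdot 40 \cdot 37} = \frac{366}{1400 \cdot 37} = \frac{366}{51800} = 366 \cdot \frac{1}{51800} = \frac{183}{25900}$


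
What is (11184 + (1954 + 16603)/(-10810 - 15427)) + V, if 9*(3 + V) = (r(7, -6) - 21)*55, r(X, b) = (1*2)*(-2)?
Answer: 2603960185/236133 ≈ 11028.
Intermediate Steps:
r(X, b) = -4 (r(X, b) = 2*(-2) = -4)
V = -1402/9 (V = -3 + ((-4 - 21)*55)/9 = -3 + (-25*55)/9 = -3 + (1/9)*(-1375) = -3 - 1375/9 = -1402/9 ≈ -155.78)
(11184 + (1954 + 16603)/(-10810 - 15427)) + V = (11184 + (1954 + 16603)/(-10810 - 15427)) - 1402/9 = (11184 + 18557/(-26237)) - 1402/9 = (11184 + 18557*(-1/26237)) - 1402/9 = (11184 - 18557/26237) - 1402/9 = 293416051/26237 - 1402/9 = 2603960185/236133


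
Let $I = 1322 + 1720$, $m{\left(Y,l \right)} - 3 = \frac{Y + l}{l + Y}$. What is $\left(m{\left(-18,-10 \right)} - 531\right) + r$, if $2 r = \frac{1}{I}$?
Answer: $- \frac{3206267}{6084} \approx -527.0$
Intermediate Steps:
$m{\left(Y,l \right)} = 4$ ($m{\left(Y,l \right)} = 3 + \frac{Y + l}{l + Y} = 3 + \frac{Y + l}{Y + l} = 3 + 1 = 4$)
$I = 3042$
$r = \frac{1}{6084}$ ($r = \frac{1}{2 \cdot 3042} = \frac{1}{2} \cdot \frac{1}{3042} = \frac{1}{6084} \approx 0.00016437$)
$\left(m{\left(-18,-10 \right)} - 531\right) + r = \left(4 - 531\right) + \frac{1}{6084} = -527 + \frac{1}{6084} = - \frac{3206267}{6084}$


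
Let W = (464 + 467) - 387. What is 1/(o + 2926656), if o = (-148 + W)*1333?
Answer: 1/3454524 ≈ 2.8948e-7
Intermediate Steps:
W = 544 (W = 931 - 387 = 544)
o = 527868 (o = (-148 + 544)*1333 = 396*1333 = 527868)
1/(o + 2926656) = 1/(527868 + 2926656) = 1/3454524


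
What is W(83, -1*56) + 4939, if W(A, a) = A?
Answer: 5022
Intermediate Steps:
W(83, -1*56) + 4939 = 83 + 4939 = 5022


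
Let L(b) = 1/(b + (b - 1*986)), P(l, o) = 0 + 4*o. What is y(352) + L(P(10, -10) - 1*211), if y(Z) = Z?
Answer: 523775/1488 ≈ 352.00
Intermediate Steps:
P(l, o) = 4*o
L(b) = 1/(-986 + 2*b) (L(b) = 1/(b + (b - 986)) = 1/(b + (-986 + b)) = 1/(-986 + 2*b))
y(352) + L(P(10, -10) - 1*211) = 352 + 1/(2*(-493 + (4*(-10) - 1*211))) = 352 + 1/(2*(-493 + (-40 - 211))) = 352 + 1/(2*(-493 - 251)) = 352 + (½)/(-744) = 352 + (½)*(-1/744) = 352 - 1/1488 = 523775/1488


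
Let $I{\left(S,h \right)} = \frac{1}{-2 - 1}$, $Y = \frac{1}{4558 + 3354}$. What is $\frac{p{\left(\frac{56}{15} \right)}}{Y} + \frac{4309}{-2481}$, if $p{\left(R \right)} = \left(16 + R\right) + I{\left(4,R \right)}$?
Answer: $\frac{1904056639}{12405} \approx 1.5349 \cdot 10^{5}$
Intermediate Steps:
$Y = \frac{1}{7912} \approx 0.00012639$
$I{\left(S,h \right)} = - \frac{1}{3}$ ($I{\left(S,h \right)} = \frac{1}{-3} = - \frac{1}{3}$)
$p{\left(R \right)} = \frac{47}{3} + R$ ($p{\left(R \right)} = \left(16 + R\right) - \frac{1}{3} = \frac{47}{3} + R$)
$\frac{p{\left(\frac{56}{15} \right)}}{Y} + \frac{4309}{-2481} = \left(\frac{47}{3} + \frac{56}{15}\right) \frac{1}{\frac{1}{7912}} + \frac{4309}{-2481} = \left(\frac{47}{3} + 56 \cdot \frac{1}{15}\right) 7912 + 4309 \left(- \frac{1}{2481}\right) = \left(\frac{47}{3} + \frac{56}{15}\right) 7912 - \frac{4309}{2481} = \frac{97}{5} \cdot 7912 - \frac{4309}{2481} = \frac{767464}{5} - \frac{4309}{2481} = \frac{1904056639}{12405}$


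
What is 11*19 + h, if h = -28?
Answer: 181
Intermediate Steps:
11*19 + h = 11*19 - 28 = 209 - 28 = 181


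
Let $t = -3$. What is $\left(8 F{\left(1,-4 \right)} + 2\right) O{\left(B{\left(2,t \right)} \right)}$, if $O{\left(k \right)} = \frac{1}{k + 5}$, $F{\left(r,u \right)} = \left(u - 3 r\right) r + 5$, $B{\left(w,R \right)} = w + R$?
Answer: $- \frac{7}{2} \approx -3.5$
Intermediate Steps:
$B{\left(w,R \right)} = R + w$
$F{\left(r,u \right)} = 5 + r \left(u - 3 r\right)$ ($F{\left(r,u \right)} = r \left(u - 3 r\right) + 5 = 5 + r \left(u - 3 r\right)$)
$O{\left(k \right)} = \frac{1}{5 + k}$
$\left(8 F{\left(1,-4 \right)} + 2\right) O{\left(B{\left(2,t \right)} \right)} = \frac{8 \left(5 - 3 \cdot 1^{2} + 1 \left(-4\right)\right) + 2}{5 + \left(-3 + 2\right)} = \frac{8 \left(5 - 3 - 4\right) + 2}{5 - 1} = \frac{8 \left(5 - 3 - 4\right) + 2}{4} = \left(8 \left(-2\right) + 2\right) \frac{1}{4} = \left(-16 + 2\right) \frac{1}{4} = \left(-14\right) \frac{1}{4} = - \frac{7}{2}$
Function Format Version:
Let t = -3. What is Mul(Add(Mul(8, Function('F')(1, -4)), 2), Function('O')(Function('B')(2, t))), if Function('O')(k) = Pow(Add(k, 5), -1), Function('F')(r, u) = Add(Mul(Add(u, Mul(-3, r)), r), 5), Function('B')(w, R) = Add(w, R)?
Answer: Rational(-7, 2) ≈ -3.5000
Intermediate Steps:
Function('B')(w, R) = Add(R, w)
Function('F')(r, u) = Add(5, Mul(r, Add(u, Mul(-3, r)))) (Function('F')(r, u) = Add(Mul(r, Add(u, Mul(-3, r))), 5) = Add(5, Mul(r, Add(u, Mul(-3, r)))))
Function('O')(k) = Pow(Add(5, k), -1)
Mul(Add(Mul(8, Function('F')(1, -4)), 2), Function('O')(Function('B')(2, t))) = Mul(Add(Mul(8, Add(5, Mul(-3, Pow(1, 2)), Mul(1, -4))), 2), Pow(Add(5, Add(-3, 2)), -1)) = Mul(Add(Mul(8, Add(5, Mul(-3, 1), -4)), 2), Pow(Add(5, -1), -1)) = Mul(Add(Mul(8, Add(5, -3, -4)), 2), Pow(4, -1)) = Mul(Add(Mul(8, -2), 2), Rational(1, 4)) = Mul(Add(-16, 2), Rational(1, 4)) = Mul(-14, Rational(1, 4)) = Rational(-7, 2)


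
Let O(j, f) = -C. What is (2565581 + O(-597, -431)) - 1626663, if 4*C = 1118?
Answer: 1877277/2 ≈ 9.3864e+5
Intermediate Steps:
C = 559/2 (C = (1/4)*1118 = 559/2 ≈ 279.50)
O(j, f) = -559/2 (O(j, f) = -1*559/2 = -559/2)
(2565581 + O(-597, -431)) - 1626663 = (2565581 - 559/2) - 1626663 = 5130603/2 - 1626663 = 1877277/2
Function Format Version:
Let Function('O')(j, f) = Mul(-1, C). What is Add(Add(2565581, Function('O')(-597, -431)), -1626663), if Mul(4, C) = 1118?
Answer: Rational(1877277, 2) ≈ 9.3864e+5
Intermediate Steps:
C = Rational(559, 2) (C = Mul(Rational(1, 4), 1118) = Rational(559, 2) ≈ 279.50)
Function('O')(j, f) = Rational(-559, 2) (Function('O')(j, f) = Mul(-1, Rational(559, 2)) = Rational(-559, 2))
Add(Add(2565581, Function('O')(-597, -431)), -1626663) = Add(Add(2565581, Rational(-559, 2)), -1626663) = Add(Rational(5130603, 2), -1626663) = Rational(1877277, 2)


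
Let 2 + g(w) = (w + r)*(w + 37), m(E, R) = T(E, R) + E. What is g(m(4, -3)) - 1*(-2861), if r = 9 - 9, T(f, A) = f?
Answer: 3219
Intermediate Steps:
r = 0
m(E, R) = 2*E (m(E, R) = E + E = 2*E)
g(w) = -2 + w*(37 + w) (g(w) = -2 + (w + 0)*(w + 37) = -2 + w*(37 + w))
g(m(4, -3)) - 1*(-2861) = (-2 + (2*4)² + 37*(2*4)) - 1*(-2861) = (-2 + 8² + 37*8) + 2861 = (-2 + 64 + 296) + 2861 = 358 + 2861 = 3219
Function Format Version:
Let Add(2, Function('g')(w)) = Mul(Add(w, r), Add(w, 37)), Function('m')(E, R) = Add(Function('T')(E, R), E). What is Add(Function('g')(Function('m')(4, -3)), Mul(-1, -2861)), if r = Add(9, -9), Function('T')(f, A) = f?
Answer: 3219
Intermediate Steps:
r = 0
Function('m')(E, R) = Mul(2, E) (Function('m')(E, R) = Add(E, E) = Mul(2, E))
Function('g')(w) = Add(-2, Mul(w, Add(37, w))) (Function('g')(w) = Add(-2, Mul(Add(w, 0), Add(w, 37))) = Add(-2, Mul(w, Add(37, w))))
Add(Function('g')(Function('m')(4, -3)), Mul(-1, -2861)) = Add(Add(-2, Pow(Mul(2, 4), 2), Mul(37, Mul(2, 4))), Mul(-1, -2861)) = Add(Add(-2, Pow(8, 2), Mul(37, 8)), 2861) = Add(Add(-2, 64, 296), 2861) = Add(358, 2861) = 3219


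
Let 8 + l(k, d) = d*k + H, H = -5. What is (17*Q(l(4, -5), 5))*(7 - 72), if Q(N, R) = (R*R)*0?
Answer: 0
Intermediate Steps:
l(k, d) = -13 + d*k (l(k, d) = -8 + (d*k - 5) = -8 + (-5 + d*k) = -13 + d*k)
Q(N, R) = 0 (Q(N, R) = R²*0 = 0)
(17*Q(l(4, -5), 5))*(7 - 72) = (17*0)*(7 - 72) = 0*(-65) = 0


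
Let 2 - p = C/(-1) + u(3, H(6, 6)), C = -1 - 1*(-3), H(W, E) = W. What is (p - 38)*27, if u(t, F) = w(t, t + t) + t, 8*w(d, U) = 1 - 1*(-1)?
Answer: -4023/4 ≈ -1005.8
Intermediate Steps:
w(d, U) = ¼ (w(d, U) = (1 - 1*(-1))/8 = (1 + 1)/8 = (⅛)*2 = ¼)
u(t, F) = ¼ + t
C = 2 (C = -1 + 3 = 2)
p = ¾ (p = 2 - (2/(-1) + (¼ + 3)) = 2 - (-1*2 + 13/4) = 2 - (-2 + 13/4) = 2 - 1*5/4 = 2 - 5/4 = ¾ ≈ 0.75000)
(p - 38)*27 = (¾ - 38)*27 = -149/4*27 = -4023/4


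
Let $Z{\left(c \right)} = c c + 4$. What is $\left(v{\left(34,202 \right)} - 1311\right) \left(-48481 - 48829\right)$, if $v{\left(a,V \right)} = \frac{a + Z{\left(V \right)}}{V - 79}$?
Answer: $\frac{3905731470}{41} \approx 9.5262 \cdot 10^{7}$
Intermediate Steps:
$Z{\left(c \right)} = 4 + c^{2}$ ($Z{\left(c \right)} = c^{2} + 4 = 4 + c^{2}$)
$v{\left(a,V \right)} = \frac{4 + a + V^{2}}{-79 + V}$ ($v{\left(a,V \right)} = \frac{a + \left(4 + V^{2}\right)}{V - 79} = \frac{4 + a + V^{2}}{-79 + V}$)
$\left(v{\left(34,202 \right)} - 1311\right) \left(-48481 - 48829\right) = \left(\frac{4 + 34 + 202^{2}}{-79 + 202} - 1311\right) \left(-48481 - 48829\right) = \left(\frac{4 + 34 + 40804}{123} - 1311\right) \left(-97310\right) = \left(\frac{1}{123} \cdot 40842 - 1311\right) \left(-97310\right) = \left(\frac{13614}{41} - 1311\right) \left(-97310\right) = \left(- \frac{40137}{41}\right) \left(-97310\right) = \frac{3905731470}{41}$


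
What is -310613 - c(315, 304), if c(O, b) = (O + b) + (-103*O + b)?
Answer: -279091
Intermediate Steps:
c(O, b) = -102*O + 2*b (c(O, b) = (O + b) + (b - 103*O) = -102*O + 2*b)
-310613 - c(315, 304) = -310613 - (-102*315 + 2*304) = -310613 - (-32130 + 608) = -310613 - 1*(-31522) = -310613 + 31522 = -279091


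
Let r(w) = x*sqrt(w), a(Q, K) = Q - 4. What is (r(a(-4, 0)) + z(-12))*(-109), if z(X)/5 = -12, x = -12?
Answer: 6540 + 2616*I*sqrt(2) ≈ 6540.0 + 3699.6*I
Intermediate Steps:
z(X) = -60 (z(X) = 5*(-12) = -60)
a(Q, K) = -4 + Q
r(w) = -12*sqrt(w)
(r(a(-4, 0)) + z(-12))*(-109) = (-12*sqrt(-4 - 4) - 60)*(-109) = (-24*I*sqrt(2) - 60)*(-109) = (-60 - 24*I*sqrt(2))*(-109) = 6540 + 2616*I*sqrt(2)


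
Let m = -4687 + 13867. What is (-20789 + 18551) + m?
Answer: 6942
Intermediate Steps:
m = 9180
(-20789 + 18551) + m = (-20789 + 18551) + 9180 = -2238 + 9180 = 6942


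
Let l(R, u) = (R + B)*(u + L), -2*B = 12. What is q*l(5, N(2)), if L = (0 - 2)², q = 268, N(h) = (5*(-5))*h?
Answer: 12328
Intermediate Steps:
N(h) = -25*h
B = -6 (B = -½*12 = -6)
L = 4 (L = (-2)² = 4)
l(R, u) = (-6 + R)*(4 + u) (l(R, u) = (R - 6)*(u + 4) = (-6 + R)*(4 + u))
q*l(5, N(2)) = 268*(-24 - (-150)*2 + 4*5 + 5*(-25*2)) = 268*(-24 - 6*(-50) + 20 + 5*(-50)) = 268*(-24 + 300 + 20 - 250) = 268*46 = 12328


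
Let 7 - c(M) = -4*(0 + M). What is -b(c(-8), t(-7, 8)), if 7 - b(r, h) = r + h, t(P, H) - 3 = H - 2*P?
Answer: -7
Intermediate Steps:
t(P, H) = 3 + H - 2*P (t(P, H) = 3 + (H - 2*P) = 3 + H - 2*P)
c(M) = 7 + 4*M (c(M) = 7 - (-4)*(0 + M) = 7 - (-4)*M = 7 + 4*M)
b(r, h) = 7 - h - r (b(r, h) = 7 - (r + h) = 7 - (h + r) = 7 + (-h - r) = 7 - h - r)
-b(c(-8), t(-7, 8)) = -(7 - (3 + 8 - 2*(-7)) - (7 + 4*(-8))) = -(7 - (3 + 8 + 14) - (7 - 32)) = -(7 - 1*25 - 1*(-25)) = -(7 - 25 + 25) = -1*7 = -7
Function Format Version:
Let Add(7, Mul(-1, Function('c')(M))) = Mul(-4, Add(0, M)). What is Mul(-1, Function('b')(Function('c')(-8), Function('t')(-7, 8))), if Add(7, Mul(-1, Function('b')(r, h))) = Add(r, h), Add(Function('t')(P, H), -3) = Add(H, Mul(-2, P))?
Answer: -7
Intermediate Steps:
Function('t')(P, H) = Add(3, H, Mul(-2, P)) (Function('t')(P, H) = Add(3, Add(H, Mul(-2, P))) = Add(3, H, Mul(-2, P)))
Function('c')(M) = Add(7, Mul(4, M)) (Function('c')(M) = Add(7, Mul(-1, Mul(-4, Add(0, M)))) = Add(7, Mul(-1, Mul(-4, M))) = Add(7, Mul(4, M)))
Function('b')(r, h) = Add(7, Mul(-1, h), Mul(-1, r)) (Function('b')(r, h) = Add(7, Mul(-1, Add(r, h))) = Add(7, Mul(-1, Add(h, r))) = Add(7, Add(Mul(-1, h), Mul(-1, r))) = Add(7, Mul(-1, h), Mul(-1, r)))
Mul(-1, Function('b')(Function('c')(-8), Function('t')(-7, 8))) = Mul(-1, Add(7, Mul(-1, Add(3, 8, Mul(-2, -7))), Mul(-1, Add(7, Mul(4, -8))))) = Mul(-1, Add(7, Mul(-1, Add(3, 8, 14)), Mul(-1, Add(7, -32)))) = Mul(-1, Add(7, Mul(-1, 25), Mul(-1, -25))) = Mul(-1, Add(7, -25, 25)) = Mul(-1, 7) = -7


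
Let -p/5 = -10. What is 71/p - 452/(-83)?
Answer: 28493/4150 ≈ 6.8658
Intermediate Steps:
p = 50 (p = -5*(-10) = 50)
71/p - 452/(-83) = 71/50 - 452/(-83) = 71*(1/50) - 452*(-1/83) = 71/50 + 452/83 = 28493/4150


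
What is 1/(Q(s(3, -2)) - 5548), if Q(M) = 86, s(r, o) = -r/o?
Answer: -1/5462 ≈ -0.00018308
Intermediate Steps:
s(r, o) = -r/o
1/(Q(s(3, -2)) - 5548) = 1/(86 - 5548) = 1/(-5462) = -1/5462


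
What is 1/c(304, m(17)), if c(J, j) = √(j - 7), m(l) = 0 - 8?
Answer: -I*√15/15 ≈ -0.2582*I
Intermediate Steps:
m(l) = -8
c(J, j) = √(-7 + j)
1/c(304, m(17)) = 1/(√(-7 - 8)) = 1/(√(-15)) = 1/(I*√15) = -I*√15/15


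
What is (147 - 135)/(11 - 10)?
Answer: 12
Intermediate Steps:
(147 - 135)/(11 - 10) = 12/1 = 1*12 = 12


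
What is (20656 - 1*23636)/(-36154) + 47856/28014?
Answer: 151138962/84401513 ≈ 1.7907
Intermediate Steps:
(20656 - 1*23636)/(-36154) + 47856/28014 = (20656 - 23636)*(-1/36154) + 47856*(1/28014) = -2980*(-1/36154) + 7976/4669 = 1490/18077 + 7976/4669 = 151138962/84401513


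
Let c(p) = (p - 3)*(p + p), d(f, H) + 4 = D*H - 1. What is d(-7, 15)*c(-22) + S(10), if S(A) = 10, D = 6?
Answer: 93510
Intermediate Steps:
d(f, H) = -5 + 6*H (d(f, H) = -4 + (6*H - 1) = -4 + (-1 + 6*H) = -5 + 6*H)
c(p) = 2*p*(-3 + p) (c(p) = (-3 + p)*(2*p) = 2*p*(-3 + p))
d(-7, 15)*c(-22) + S(10) = (-5 + 6*15)*(2*(-22)*(-3 - 22)) + 10 = (-5 + 90)*(2*(-22)*(-25)) + 10 = 85*1100 + 10 = 93500 + 10 = 93510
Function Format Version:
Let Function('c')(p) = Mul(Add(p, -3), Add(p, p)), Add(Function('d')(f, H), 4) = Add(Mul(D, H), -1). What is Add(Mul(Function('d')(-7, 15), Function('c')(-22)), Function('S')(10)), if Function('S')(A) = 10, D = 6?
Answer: 93510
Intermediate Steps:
Function('d')(f, H) = Add(-5, Mul(6, H)) (Function('d')(f, H) = Add(-4, Add(Mul(6, H), -1)) = Add(-4, Add(-1, Mul(6, H))) = Add(-5, Mul(6, H)))
Function('c')(p) = Mul(2, p, Add(-3, p)) (Function('c')(p) = Mul(Add(-3, p), Mul(2, p)) = Mul(2, p, Add(-3, p)))
Add(Mul(Function('d')(-7, 15), Function('c')(-22)), Function('S')(10)) = Add(Mul(Add(-5, Mul(6, 15)), Mul(2, -22, Add(-3, -22))), 10) = Add(Mul(Add(-5, 90), Mul(2, -22, -25)), 10) = Add(Mul(85, 1100), 10) = Add(93500, 10) = 93510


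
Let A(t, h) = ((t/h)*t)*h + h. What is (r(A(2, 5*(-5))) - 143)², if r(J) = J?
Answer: 26896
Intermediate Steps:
A(t, h) = h + t² (A(t, h) = (t²/h)*h + h = t² + h = h + t²)
(r(A(2, 5*(-5))) - 143)² = ((5*(-5) + 2²) - 143)² = ((-25 + 4) - 143)² = (-21 - 143)² = (-164)² = 26896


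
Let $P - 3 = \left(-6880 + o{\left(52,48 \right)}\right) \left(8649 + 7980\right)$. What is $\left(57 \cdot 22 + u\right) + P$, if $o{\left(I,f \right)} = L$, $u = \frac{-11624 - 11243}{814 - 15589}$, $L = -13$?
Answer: $- \frac{1693546528133}{14775} \approx -1.1462 \cdot 10^{8}$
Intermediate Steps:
$u = \frac{22867}{14775}$ ($u = - \frac{22867}{-14775} = \left(-22867\right) \left(- \frac{1}{14775}\right) = \frac{22867}{14775} \approx 1.5477$)
$o{\left(I,f \right)} = -13$
$P = -114623694$ ($P = 3 + \left(-6880 - 13\right) \left(8649 + 7980\right) = 3 - 114623697 = -114623694$)
$\left(57 \cdot 22 + u\right) + P = \left(57 \cdot 22 + \frac{22867}{14775}\right) - 114623694 = \left(1254 + \frac{22867}{14775}\right) - 114623694 = \frac{18550717}{14775} - 114623694 = - \frac{1693546528133}{14775}$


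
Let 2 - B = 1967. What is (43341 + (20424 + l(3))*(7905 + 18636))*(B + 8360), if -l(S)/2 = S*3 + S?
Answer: 3462762943695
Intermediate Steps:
l(S) = -8*S (l(S) = -2*(S*3 + S) = -2*(3*S + S) = -8*S)
B = -1965 (B = 2 - 1*1967 = 2 - 1967 = -1965)
(43341 + (20424 + l(3))*(7905 + 18636))*(B + 8360) = (43341 + (20424 - 8*3)*(7905 + 18636))*(-1965 + 8360) = (43341 + (20424 - 24)*26541)*6395 = (43341 + 20400*26541)*6395 = (43341 + 541436400)*6395 = 541479741*6395 = 3462762943695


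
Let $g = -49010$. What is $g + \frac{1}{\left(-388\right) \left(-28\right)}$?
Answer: $- \frac{532444639}{10864} \approx -49010.0$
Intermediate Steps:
$g + \frac{1}{\left(-388\right) \left(-28\right)} = -49010 + \frac{1}{\left(-388\right) \left(-28\right)} = -49010 + \frac{1}{10864} = - \frac{532444639}{10864}$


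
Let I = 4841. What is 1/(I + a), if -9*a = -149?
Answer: 9/43718 ≈ 0.00020586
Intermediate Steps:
a = 149/9 (a = -1/9*(-149) = 149/9 ≈ 16.556)
1/(I + a) = 1/(4841 + 149/9) = 1/(43718/9) = 9/43718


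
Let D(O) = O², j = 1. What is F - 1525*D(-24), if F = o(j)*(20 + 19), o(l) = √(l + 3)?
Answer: -878322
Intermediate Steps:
o(l) = √(3 + l)
F = 78 (F = √(3 + 1)*(20 + 19) = √4*39 = 2*39 = 78)
F - 1525*D(-24) = 78 - 1525*(-24)² = 78 - 1525*576 = 78 - 878400 = -878322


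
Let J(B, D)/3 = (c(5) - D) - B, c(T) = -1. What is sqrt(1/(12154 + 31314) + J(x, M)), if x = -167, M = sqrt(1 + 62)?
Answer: sqrt(235238655355 - 4251300804*sqrt(7))/21734 ≈ 21.776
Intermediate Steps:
M = 3*sqrt(7) (M = sqrt(63) = 3*sqrt(7) ≈ 7.9373)
J(B, D) = -3 - 3*B - 3*D (J(B, D) = 3*((-1 - D) - B) = 3*(-1 - B - D) = -3 - 3*B - 3*D)
sqrt(1/(12154 + 31314) + J(x, M)) = sqrt(1/(12154 + 31314) + (-3 - 3*(-167) - 9*sqrt(7))) = sqrt(1/43468 + (-3 + 501 - 9*sqrt(7))) = sqrt(1/43468 + (498 - 9*sqrt(7))) = sqrt(21647065/43468 - 9*sqrt(7))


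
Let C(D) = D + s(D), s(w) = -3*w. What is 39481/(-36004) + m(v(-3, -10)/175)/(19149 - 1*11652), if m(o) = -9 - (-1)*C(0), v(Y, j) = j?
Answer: -32923677/29991332 ≈ -1.0978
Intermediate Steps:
C(D) = -2*D (C(D) = D - 3*D = -2*D)
m(o) = -9 (m(o) = -9 - (-1)*(-2*0) = -9 - (-1)*0 = -9 - 1*0 = -9 + 0 = -9)
39481/(-36004) + m(v(-3, -10)/175)/(19149 - 1*11652) = 39481/(-36004) - 9/(19149 - 1*11652) = 39481*(-1/36004) - 9/(19149 - 11652) = -39481/36004 - 9/7497 = -39481/36004 - 9*1/7497 = -39481/36004 - 1/833 = -32923677/29991332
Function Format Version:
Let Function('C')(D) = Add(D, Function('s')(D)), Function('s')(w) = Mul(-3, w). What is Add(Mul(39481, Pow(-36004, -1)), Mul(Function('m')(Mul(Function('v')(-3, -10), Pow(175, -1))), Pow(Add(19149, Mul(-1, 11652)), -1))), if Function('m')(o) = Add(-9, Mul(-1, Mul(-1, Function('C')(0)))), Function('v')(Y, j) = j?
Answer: Rational(-32923677, 29991332) ≈ -1.0978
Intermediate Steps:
Function('C')(D) = Mul(-2, D) (Function('C')(D) = Add(D, Mul(-3, D)) = Mul(-2, D))
Function('m')(o) = -9 (Function('m')(o) = Add(-9, Mul(-1, Mul(-1, Mul(-2, 0)))) = Add(-9, Mul(-1, Mul(-1, 0))) = Add(-9, Mul(-1, 0)) = Add(-9, 0) = -9)
Add(Mul(39481, Pow(-36004, -1)), Mul(Function('m')(Mul(Function('v')(-3, -10), Pow(175, -1))), Pow(Add(19149, Mul(-1, 11652)), -1))) = Add(Mul(39481, Pow(-36004, -1)), Mul(-9, Pow(Add(19149, Mul(-1, 11652)), -1))) = Add(Mul(39481, Rational(-1, 36004)), Mul(-9, Pow(Add(19149, -11652), -1))) = Add(Rational(-39481, 36004), Mul(-9, Pow(7497, -1))) = Add(Rational(-39481, 36004), Mul(-9, Rational(1, 7497))) = Add(Rational(-39481, 36004), Rational(-1, 833)) = Rational(-32923677, 29991332)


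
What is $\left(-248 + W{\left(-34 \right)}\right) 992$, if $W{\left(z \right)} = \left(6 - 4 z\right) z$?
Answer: $-5035392$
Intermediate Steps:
$W{\left(z \right)} = z \left(6 - 4 z\right)$
$\left(-248 + W{\left(-34 \right)}\right) 992 = \left(-248 + 2 \left(-34\right) \left(3 - -68\right)\right) 992 = \left(-248 + 2 \left(-34\right) \left(3 + 68\right)\right) 992 = \left(-248 + 2 \left(-34\right) 71\right) 992 = \left(-248 - 4828\right) 992 = \left(-5076\right) 992 = -5035392$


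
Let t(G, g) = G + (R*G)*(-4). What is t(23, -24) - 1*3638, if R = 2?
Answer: -3799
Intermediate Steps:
t(G, g) = -7*G (t(G, g) = G + (2*G)*(-4) = G - 8*G = -7*G)
t(23, -24) - 1*3638 = -7*23 - 1*3638 = -161 - 3638 = -3799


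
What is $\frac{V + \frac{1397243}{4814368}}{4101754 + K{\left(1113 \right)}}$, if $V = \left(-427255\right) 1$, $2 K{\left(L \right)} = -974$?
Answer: $- \frac{2056961402597}{19745008604256} \approx -0.10418$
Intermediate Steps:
$K{\left(L \right)} = -487$ ($K{\left(L \right)} = \frac{1}{2} \left(-974\right) = -487$)
$V = -427255$
$\frac{V + \frac{1397243}{4814368}}{4101754 + K{\left(1113 \right)}} = \frac{-427255 + \frac{1397243}{4814368}}{4101754 - 487} = \frac{-427255 + 1397243 \cdot \frac{1}{4814368}}{4101267} = \left(-427255 + \frac{1397243}{4814368}\right) \frac{1}{4101267} = \left(- \frac{2056961402597}{4814368}\right) \frac{1}{4101267} = - \frac{2056961402597}{19745008604256}$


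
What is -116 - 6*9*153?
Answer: -8378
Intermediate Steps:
-116 - 6*9*153 = -116 - 54*153 = -116 - 8262 = -8378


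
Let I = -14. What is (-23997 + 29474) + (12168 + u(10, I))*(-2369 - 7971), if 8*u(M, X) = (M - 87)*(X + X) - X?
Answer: -128616368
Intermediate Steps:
u(M, X) = -X/8 + X*(-87 + M)/4 (u(M, X) = ((M - 87)*(X + X) - X)/8 = ((-87 + M)*(2*X) - X)/8 = (2*X*(-87 + M) - X)/8 = (-X + 2*X*(-87 + M))/8 = -X/8 + X*(-87 + M)/4)
(-23997 + 29474) + (12168 + u(10, I))*(-2369 - 7971) = (-23997 + 29474) + (12168 + (1/8)*(-14)*(-175 + 2*10))*(-2369 - 7971) = 5477 + (12168 + (1/8)*(-14)*(-175 + 20))*(-10340) = 5477 + (12168 + (1/8)*(-14)*(-155))*(-10340) = 5477 + (12168 + 1085/4)*(-10340) = 5477 + (49757/4)*(-10340) = 5477 - 128621845 = -128616368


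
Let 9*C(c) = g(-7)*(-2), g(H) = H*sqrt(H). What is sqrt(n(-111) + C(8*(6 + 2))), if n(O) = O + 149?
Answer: sqrt(342 + 14*I*sqrt(7))/3 ≈ 6.1734 + 0.33333*I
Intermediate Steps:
g(H) = H**(3/2)
n(O) = 149 + O
C(c) = 14*I*sqrt(7)/9 (C(c) = ((-7)**(3/2)*(-2))/9 = (-7*I*sqrt(7)*(-2))/9 = (14*I*sqrt(7))/9 = 14*I*sqrt(7)/9)
sqrt(n(-111) + C(8*(6 + 2))) = sqrt((149 - 111) + 14*I*sqrt(7)/9) = sqrt(38 + 14*I*sqrt(7)/9)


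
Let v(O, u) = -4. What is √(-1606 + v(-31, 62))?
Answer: I*√1610 ≈ 40.125*I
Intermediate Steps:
√(-1606 + v(-31, 62)) = √(-1606 - 4) = √(-1610) = I*√1610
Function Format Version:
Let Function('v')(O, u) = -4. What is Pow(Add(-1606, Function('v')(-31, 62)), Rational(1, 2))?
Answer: Mul(I, Pow(1610, Rational(1, 2))) ≈ Mul(40.125, I)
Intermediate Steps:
Pow(Add(-1606, Function('v')(-31, 62)), Rational(1, 2)) = Pow(Add(-1606, -4), Rational(1, 2)) = Pow(-1610, Rational(1, 2)) = Mul(I, Pow(1610, Rational(1, 2)))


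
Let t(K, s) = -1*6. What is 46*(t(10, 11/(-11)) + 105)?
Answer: 4554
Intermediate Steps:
t(K, s) = -6
46*(t(10, 11/(-11)) + 105) = 46*(-6 + 105) = 46*99 = 4554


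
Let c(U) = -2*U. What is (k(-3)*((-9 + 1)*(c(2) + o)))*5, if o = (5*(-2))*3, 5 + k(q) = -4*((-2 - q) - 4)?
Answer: 9520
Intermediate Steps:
k(q) = 19 + 4*q (k(q) = -5 - 4*((-2 - q) - 4) = -5 - 4*(-6 - q) = -5 + (24 + 4*q) = 19 + 4*q)
o = -30 (o = -10*3 = -30)
(k(-3)*((-9 + 1)*(c(2) + o)))*5 = ((19 + 4*(-3))*((-9 + 1)*(-2*2 - 30)))*5 = ((19 - 12)*(-8*(-4 - 30)))*5 = (7*(-8*(-34)))*5 = (7*272)*5 = 1904*5 = 9520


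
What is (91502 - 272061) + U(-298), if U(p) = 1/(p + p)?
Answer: -107613165/596 ≈ -1.8056e+5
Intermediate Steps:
U(p) = 1/(2*p)
(91502 - 272061) + U(-298) = (91502 - 272061) + (½)/(-298) = -180559 + (½)*(-1/298) = -180559 - 1/596 = -107613165/596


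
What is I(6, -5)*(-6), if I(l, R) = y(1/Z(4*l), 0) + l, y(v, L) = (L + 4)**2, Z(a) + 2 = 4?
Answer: -132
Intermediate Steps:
Z(a) = 2 (Z(a) = -2 + 4 = 2)
y(v, L) = (4 + L)**2
I(l, R) = 16 + l (I(l, R) = (4 + 0)**2 + l = 4**2 + l = 16 + l)
I(6, -5)*(-6) = (16 + 6)*(-6) = 22*(-6) = -132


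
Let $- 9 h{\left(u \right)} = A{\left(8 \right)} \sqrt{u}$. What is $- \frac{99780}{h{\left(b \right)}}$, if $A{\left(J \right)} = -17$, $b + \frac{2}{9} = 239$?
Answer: $- \frac{2694060 \sqrt{2149}}{36533} \approx -3418.5$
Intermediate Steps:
$b = \frac{2149}{9}$ ($b = - \frac{2}{9} + 239 = \frac{2149}{9} \approx 238.78$)
$h{\left(u \right)} = \frac{17 \sqrt{u}}{9}$ ($h{\left(u \right)} = - \frac{\left(-17\right) \sqrt{u}}{9} = \frac{17 \sqrt{u}}{9}$)
$- \frac{99780}{h{\left(b \right)}} = - \frac{99780}{\frac{17}{9} \sqrt{\frac{2149}{9}}} = - \frac{99780}{\frac{17}{9} \frac{\sqrt{2149}}{3}} = - \frac{99780}{\frac{17}{27} \sqrt{2149}} = - 99780 \frac{27 \sqrt{2149}}{36533} = - \frac{2694060 \sqrt{2149}}{36533}$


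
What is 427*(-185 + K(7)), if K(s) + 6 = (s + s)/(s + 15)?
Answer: -894138/11 ≈ -81285.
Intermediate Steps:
K(s) = -6 + 2*s/(15 + s) (K(s) = -6 + (s + s)/(s + 15) = -6 + (2*s)/(15 + s) = -6 + 2*s/(15 + s))
427*(-185 + K(7)) = 427*(-185 + 2*(-45 - 2*7)/(15 + 7)) = 427*(-185 + 2*(-45 - 14)/22) = 427*(-185 + 2*(1/22)*(-59)) = 427*(-185 - 59/11) = 427*(-2094/11) = -894138/11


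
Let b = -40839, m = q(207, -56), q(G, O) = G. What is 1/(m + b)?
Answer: -1/40632 ≈ -2.4611e-5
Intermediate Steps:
m = 207
1/(m + b) = 1/(207 - 40839) = 1/(-40632) = -1/40632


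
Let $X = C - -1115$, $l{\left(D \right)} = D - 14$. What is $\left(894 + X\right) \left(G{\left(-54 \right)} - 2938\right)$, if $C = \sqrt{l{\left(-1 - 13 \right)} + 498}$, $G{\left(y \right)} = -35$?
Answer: $-5972757 - 2973 \sqrt{470} \approx -6.0372 \cdot 10^{6}$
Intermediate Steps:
$l{\left(D \right)} = -14 + D$ ($l{\left(D \right)} = D - 14 = -14 + D$)
$C = \sqrt{470}$ ($C = \sqrt{\left(-14 - 14\right) + 498} = \sqrt{-28 + 498} = \sqrt{470} \approx 21.679$)
$X = 1115 + \sqrt{470}$ ($X = \sqrt{470} - -1115 = \sqrt{470} + 1115 = 1115 + \sqrt{470} \approx 1136.7$)
$\left(894 + X\right) \left(G{\left(-54 \right)} - 2938\right) = \left(894 + \left(1115 + \sqrt{470}\right)\right) \left(-35 - 2938\right) = \left(2009 + \sqrt{470}\right) \left(-2973\right) = -5972757 - 2973 \sqrt{470}$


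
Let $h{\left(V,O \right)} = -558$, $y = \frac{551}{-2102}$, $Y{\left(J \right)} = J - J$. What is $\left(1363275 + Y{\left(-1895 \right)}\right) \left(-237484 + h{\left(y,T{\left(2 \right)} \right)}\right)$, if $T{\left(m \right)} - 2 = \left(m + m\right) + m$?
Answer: $-324516707550$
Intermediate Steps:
$T{\left(m \right)} = 2 + 3 m$ ($T{\left(m \right)} = 2 + \left(\left(m + m\right) + m\right) = 2 + \left(2 m + m\right) = 2 + 3 m$)
$Y{\left(J \right)} = 0$
$y = - \frac{551}{2102}$ ($y = 551 \left(- \frac{1}{2102}\right) = - \frac{551}{2102} \approx -0.26213$)
$\left(1363275 + Y{\left(-1895 \right)}\right) \left(-237484 + h{\left(y,T{\left(2 \right)} \right)}\right) = \left(1363275 + 0\right) \left(-237484 - 558\right) = 1363275 \left(-238042\right) = -324516707550$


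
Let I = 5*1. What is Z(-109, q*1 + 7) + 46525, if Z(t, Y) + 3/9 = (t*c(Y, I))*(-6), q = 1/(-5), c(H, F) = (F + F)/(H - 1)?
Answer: 4145746/87 ≈ 47652.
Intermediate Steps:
I = 5
c(H, F) = 2*F/(-1 + H) (c(H, F) = (2*F)/(-1 + H) = 2*F/(-1 + H))
q = -1/5 ≈ -0.20000
Z(t, Y) = -1/3 - 60*t/(-1 + Y) (Z(t, Y) = -1/3 + (t*(2*5/(-1 + Y)))*(-6) = -1/3 + (t*(10/(-1 + Y)))*(-6) = -1/3 + (10*t/(-1 + Y))*(-6) = -1/3 - 60*t/(-1 + Y))
Z(-109, q*1 + 7) + 46525 = (1 - (-1/5*1 + 7) - 180*(-109))/(3*(-1 + (-1/5*1 + 7))) + 46525 = (1 - (-1/5 + 7) + 19620)/(3*(-1 + (-1/5 + 7))) + 46525 = (1 - 1*34/5 + 19620)/(3*(-1 + 34/5)) + 46525 = (1 - 34/5 + 19620)/(3*(29/5)) + 46525 = (1/3)*(5/29)*(98071/5) + 46525 = 98071/87 + 46525 = 4145746/87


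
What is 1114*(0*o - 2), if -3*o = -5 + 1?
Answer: -2228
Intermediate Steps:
o = 4/3 (o = -(-5 + 1)/3 = -1/3*(-4) = 4/3 ≈ 1.3333)
1114*(0*o - 2) = 1114*(0*(4/3) - 2) = 1114*(0 - 2) = 1114*(-2) = -2228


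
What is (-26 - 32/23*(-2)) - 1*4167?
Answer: -96375/23 ≈ -4190.2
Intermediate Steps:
(-26 - 32/23*(-2)) - 1*4167 = (-26 - 32*1/23*(-2)) - 4167 = (-26 - 32/23*(-2)) - 4167 = (-26 + 64/23) - 4167 = -534/23 - 4167 = -96375/23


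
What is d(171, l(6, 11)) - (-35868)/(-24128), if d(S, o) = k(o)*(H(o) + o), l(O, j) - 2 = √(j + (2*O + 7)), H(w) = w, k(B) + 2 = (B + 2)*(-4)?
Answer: -1890951/6032 - 52*√30 ≈ -598.30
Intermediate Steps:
k(B) = -10 - 4*B (k(B) = -2 + (B + 2)*(-4) = -2 + (2 + B)*(-4) = -2 + (-8 - 4*B) = -10 - 4*B)
l(O, j) = 2 + √(7 + j + 2*O) (l(O, j) = 2 + √(j + (2*O + 7)) = 2 + √(j + (7 + 2*O)) = 2 + √(7 + j + 2*O))
d(S, o) = 2*o*(-10 - 4*o) (d(S, o) = (-10 - 4*o)*(o + o) = (-10 - 4*o)*(2*o) = 2*o*(-10 - 4*o))
d(171, l(6, 11)) - (-35868)/(-24128) = -4*(2 + √(7 + 11 + 2*6))*(5 + 2*(2 + √(7 + 11 + 2*6))) - (-35868)/(-24128) = -4*(2 + √(7 + 11 + 12))*(5 + 2*(2 + √(7 + 11 + 12))) - (-35868)*(-1)/24128 = -4*(2 + √30)*(5 + 2*(2 + √30)) - 1*8967/6032 = -4*(2 + √30)*(5 + (4 + 2*√30)) - 8967/6032 = -4*(2 + √30)*(9 + 2*√30) - 8967/6032 = -8967/6032 - 4*(2 + √30)*(9 + 2*√30)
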